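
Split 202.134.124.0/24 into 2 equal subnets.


New prefix = 24 + 1 = 25
Each subnet has 128 addresses
  202.134.124.0/25
  202.134.124.128/25
Subnets: 202.134.124.0/25, 202.134.124.128/25


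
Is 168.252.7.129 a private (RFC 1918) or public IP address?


RFC 1918 private ranges:
  10.0.0.0/8 (10.0.0.0 - 10.255.255.255)
  172.16.0.0/12 (172.16.0.0 - 172.31.255.255)
  192.168.0.0/16 (192.168.0.0 - 192.168.255.255)
Public (not in any RFC 1918 range)


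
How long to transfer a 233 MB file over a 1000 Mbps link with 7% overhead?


Effective throughput = 1000 * (1 - 7/100) = 930.0 Mbps
File size in Mb = 233 * 8 = 1864 Mb
Time = 1864 / 930.0
Time = 2.0043 seconds


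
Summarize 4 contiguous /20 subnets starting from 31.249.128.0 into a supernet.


Original prefix: /20
Number of subnets: 4 = 2^2
New prefix = 20 - 2 = 18
Supernet: 31.249.128.0/18


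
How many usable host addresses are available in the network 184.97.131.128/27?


Host bits = 32 - 27 = 5
Total addresses = 2^5 = 32
Usable = total - 2 (network and broadcast)
Usable hosts: 30


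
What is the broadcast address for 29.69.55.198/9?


Network: 29.0.0.0/9
Host bits = 23
Set all host bits to 1:
Broadcast: 29.127.255.255


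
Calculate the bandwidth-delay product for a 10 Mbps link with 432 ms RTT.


BDP = bandwidth * RTT
= 10 Mbps * 432 ms
= 10 * 1e6 * 432 / 1000 bits
= 4320000 bits
= 540000 bytes
= 527.3438 KB
BDP = 4320000 bits (540000 bytes)


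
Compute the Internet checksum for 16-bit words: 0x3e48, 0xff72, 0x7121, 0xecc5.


Sum all words (with carry folding):
+ 0x3e48 = 0x3e48
+ 0xff72 = 0x3dbb
+ 0x7121 = 0xaedc
+ 0xecc5 = 0x9ba2
One's complement: ~0x9ba2
Checksum = 0x645d


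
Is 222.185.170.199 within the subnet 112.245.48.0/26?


Subnet network: 112.245.48.0
Test IP AND mask: 222.185.170.192
No, 222.185.170.199 is not in 112.245.48.0/26


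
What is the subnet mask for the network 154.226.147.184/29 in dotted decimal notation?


/29 means 29 network bits, 3 host bits
Binary: 11111111111111111111111111111000
Mask: 255.255.255.248


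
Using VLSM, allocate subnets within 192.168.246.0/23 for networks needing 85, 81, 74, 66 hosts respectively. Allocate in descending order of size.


85 hosts -> /25 (126 usable): 192.168.246.0/25
81 hosts -> /25 (126 usable): 192.168.246.128/25
74 hosts -> /25 (126 usable): 192.168.247.0/25
66 hosts -> /25 (126 usable): 192.168.247.128/25
Allocation: 192.168.246.0/25 (85 hosts, 126 usable); 192.168.246.128/25 (81 hosts, 126 usable); 192.168.247.0/25 (74 hosts, 126 usable); 192.168.247.128/25 (66 hosts, 126 usable)


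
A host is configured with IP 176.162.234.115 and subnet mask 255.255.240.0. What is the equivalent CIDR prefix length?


Binary: 11111111.11111111.11110000.00000000
Count leading 1s
Prefix: /20


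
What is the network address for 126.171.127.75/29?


IP:   01111110.10101011.01111111.01001011
Mask: 11111111.11111111.11111111.11111000
AND operation:
Net:  01111110.10101011.01111111.01001000
Network: 126.171.127.72/29


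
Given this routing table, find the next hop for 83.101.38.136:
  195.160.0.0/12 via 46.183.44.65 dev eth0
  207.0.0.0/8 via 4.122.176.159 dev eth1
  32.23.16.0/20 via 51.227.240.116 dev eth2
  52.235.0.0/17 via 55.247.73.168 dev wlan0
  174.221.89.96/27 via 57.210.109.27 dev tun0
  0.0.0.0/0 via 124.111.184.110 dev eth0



Longest prefix match for 83.101.38.136:
  /12 195.160.0.0: no
  /8 207.0.0.0: no
  /20 32.23.16.0: no
  /17 52.235.0.0: no
  /27 174.221.89.96: no
  /0 0.0.0.0: MATCH
Selected: next-hop 124.111.184.110 via eth0 (matched /0)


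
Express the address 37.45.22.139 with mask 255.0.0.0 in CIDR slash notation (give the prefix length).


Binary: 11111111.00000000.00000000.00000000
Count leading 1s
Prefix: /8


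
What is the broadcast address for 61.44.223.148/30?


Network: 61.44.223.148/30
Host bits = 2
Set all host bits to 1:
Broadcast: 61.44.223.151


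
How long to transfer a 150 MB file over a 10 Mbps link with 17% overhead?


Effective throughput = 10 * (1 - 17/100) = 8.3 Mbps
File size in Mb = 150 * 8 = 1200 Mb
Time = 1200 / 8.3
Time = 144.5783 seconds


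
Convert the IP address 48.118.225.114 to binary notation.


48 = 00110000
118 = 01110110
225 = 11100001
114 = 01110010
Binary: 00110000.01110110.11100001.01110010


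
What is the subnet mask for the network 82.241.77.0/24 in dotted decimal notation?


/24 means 24 network bits, 8 host bits
Binary: 11111111111111111111111100000000
Mask: 255.255.255.0


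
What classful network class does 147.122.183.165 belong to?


First octet: 147
Binary: 10010011
10xxxxxx -> Class B (128-191)
Class B, default mask 255.255.0.0 (/16)


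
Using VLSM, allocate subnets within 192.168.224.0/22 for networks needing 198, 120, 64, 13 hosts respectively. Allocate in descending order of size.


198 hosts -> /24 (254 usable): 192.168.224.0/24
120 hosts -> /25 (126 usable): 192.168.225.0/25
64 hosts -> /25 (126 usable): 192.168.225.128/25
13 hosts -> /28 (14 usable): 192.168.226.0/28
Allocation: 192.168.224.0/24 (198 hosts, 254 usable); 192.168.225.0/25 (120 hosts, 126 usable); 192.168.225.128/25 (64 hosts, 126 usable); 192.168.226.0/28 (13 hosts, 14 usable)


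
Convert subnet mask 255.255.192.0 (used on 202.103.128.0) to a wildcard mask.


Subnet mask: 255.255.192.0
Wildcard = 255.255.255.255 - subnet mask
255 - 255 = 0
255 - 255 = 0
255 - 192 = 63
255 - 0 = 255
Wildcard: 0.0.63.255


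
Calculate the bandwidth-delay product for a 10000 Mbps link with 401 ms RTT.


BDP = bandwidth * RTT
= 10000 Mbps * 401 ms
= 10000 * 1e6 * 401 / 1000 bits
= 4010000000 bits
= 501250000 bytes
= 489501.9531 KB
BDP = 4010000000 bits (501250000 bytes)


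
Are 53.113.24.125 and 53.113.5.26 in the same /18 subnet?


Mask: 255.255.192.0
53.113.24.125 AND mask = 53.113.0.0
53.113.5.26 AND mask = 53.113.0.0
Yes, same subnet (53.113.0.0)


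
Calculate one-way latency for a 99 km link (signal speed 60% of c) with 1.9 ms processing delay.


Speed = 0.6 * 3e5 km/s = 180000 km/s
Propagation delay = 99 / 180000 = 0.0006 s = 0.55 ms
Processing delay = 1.9 ms
Total one-way latency = 2.45 ms


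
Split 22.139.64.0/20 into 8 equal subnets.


New prefix = 20 + 3 = 23
Each subnet has 512 addresses
  22.139.64.0/23
  22.139.66.0/23
  22.139.68.0/23
  22.139.70.0/23
  22.139.72.0/23
  22.139.74.0/23
  22.139.76.0/23
  22.139.78.0/23
Subnets: 22.139.64.0/23, 22.139.66.0/23, 22.139.68.0/23, 22.139.70.0/23, 22.139.72.0/23, 22.139.74.0/23, 22.139.76.0/23, 22.139.78.0/23


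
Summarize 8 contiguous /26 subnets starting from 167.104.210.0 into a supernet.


Original prefix: /26
Number of subnets: 8 = 2^3
New prefix = 26 - 3 = 23
Supernet: 167.104.210.0/23


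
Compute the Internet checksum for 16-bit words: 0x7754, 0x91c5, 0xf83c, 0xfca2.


Sum all words (with carry folding):
+ 0x7754 = 0x7754
+ 0x91c5 = 0x091a
+ 0xf83c = 0x0157
+ 0xfca2 = 0xfdf9
One's complement: ~0xfdf9
Checksum = 0x0206


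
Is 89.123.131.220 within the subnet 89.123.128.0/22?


Subnet network: 89.123.128.0
Test IP AND mask: 89.123.128.0
Yes, 89.123.131.220 is in 89.123.128.0/22


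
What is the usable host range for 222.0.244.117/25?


Network: 222.0.244.0
Broadcast: 222.0.244.127
First usable = network + 1
Last usable = broadcast - 1
Range: 222.0.244.1 to 222.0.244.126


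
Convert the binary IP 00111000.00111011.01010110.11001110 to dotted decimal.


00111000 = 56
00111011 = 59
01010110 = 86
11001110 = 206
IP: 56.59.86.206


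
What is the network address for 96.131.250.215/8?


IP:   01100000.10000011.11111010.11010111
Mask: 11111111.00000000.00000000.00000000
AND operation:
Net:  01100000.00000000.00000000.00000000
Network: 96.0.0.0/8


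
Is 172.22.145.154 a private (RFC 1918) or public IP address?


RFC 1918 private ranges:
  10.0.0.0/8 (10.0.0.0 - 10.255.255.255)
  172.16.0.0/12 (172.16.0.0 - 172.31.255.255)
  192.168.0.0/16 (192.168.0.0 - 192.168.255.255)
Private (in 172.16.0.0/12)


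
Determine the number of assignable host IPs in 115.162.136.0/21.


Host bits = 32 - 21 = 11
Total addresses = 2^11 = 2048
Usable = total - 2 (network and broadcast)
Usable hosts: 2046


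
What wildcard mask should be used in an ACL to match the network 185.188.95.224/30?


Subnet mask: 255.255.255.252
Wildcard = 255.255.255.255 - subnet mask
255 - 255 = 0
255 - 255 = 0
255 - 255 = 0
255 - 252 = 3
Wildcard: 0.0.0.3


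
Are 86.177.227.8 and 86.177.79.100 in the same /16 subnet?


Mask: 255.255.0.0
86.177.227.8 AND mask = 86.177.0.0
86.177.79.100 AND mask = 86.177.0.0
Yes, same subnet (86.177.0.0)


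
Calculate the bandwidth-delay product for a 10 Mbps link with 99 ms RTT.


BDP = bandwidth * RTT
= 10 Mbps * 99 ms
= 10 * 1e6 * 99 / 1000 bits
= 990000 bits
= 123750 bytes
= 120.8496 KB
BDP = 990000 bits (123750 bytes)


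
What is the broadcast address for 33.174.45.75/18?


Network: 33.174.0.0/18
Host bits = 14
Set all host bits to 1:
Broadcast: 33.174.63.255


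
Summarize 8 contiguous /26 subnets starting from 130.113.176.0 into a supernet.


Original prefix: /26
Number of subnets: 8 = 2^3
New prefix = 26 - 3 = 23
Supernet: 130.113.176.0/23


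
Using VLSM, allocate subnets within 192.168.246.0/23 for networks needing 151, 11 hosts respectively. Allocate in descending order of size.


151 hosts -> /24 (254 usable): 192.168.246.0/24
11 hosts -> /28 (14 usable): 192.168.247.0/28
Allocation: 192.168.246.0/24 (151 hosts, 254 usable); 192.168.247.0/28 (11 hosts, 14 usable)


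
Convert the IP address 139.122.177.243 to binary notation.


139 = 10001011
122 = 01111010
177 = 10110001
243 = 11110011
Binary: 10001011.01111010.10110001.11110011


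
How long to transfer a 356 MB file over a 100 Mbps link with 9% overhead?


Effective throughput = 100 * (1 - 9/100) = 91 Mbps
File size in Mb = 356 * 8 = 2848 Mb
Time = 2848 / 91
Time = 31.2967 seconds


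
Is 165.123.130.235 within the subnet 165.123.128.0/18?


Subnet network: 165.123.128.0
Test IP AND mask: 165.123.128.0
Yes, 165.123.130.235 is in 165.123.128.0/18


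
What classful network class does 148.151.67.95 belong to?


First octet: 148
Binary: 10010100
10xxxxxx -> Class B (128-191)
Class B, default mask 255.255.0.0 (/16)


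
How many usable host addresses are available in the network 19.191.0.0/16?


Host bits = 32 - 16 = 16
Total addresses = 2^16 = 65536
Usable = total - 2 (network and broadcast)
Usable hosts: 65534


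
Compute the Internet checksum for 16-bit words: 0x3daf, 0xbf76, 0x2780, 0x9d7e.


Sum all words (with carry folding):
+ 0x3daf = 0x3daf
+ 0xbf76 = 0xfd25
+ 0x2780 = 0x24a6
+ 0x9d7e = 0xc224
One's complement: ~0xc224
Checksum = 0x3ddb


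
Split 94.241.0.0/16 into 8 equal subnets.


New prefix = 16 + 3 = 19
Each subnet has 8192 addresses
  94.241.0.0/19
  94.241.32.0/19
  94.241.64.0/19
  94.241.96.0/19
  94.241.128.0/19
  94.241.160.0/19
  94.241.192.0/19
  94.241.224.0/19
Subnets: 94.241.0.0/19, 94.241.32.0/19, 94.241.64.0/19, 94.241.96.0/19, 94.241.128.0/19, 94.241.160.0/19, 94.241.192.0/19, 94.241.224.0/19


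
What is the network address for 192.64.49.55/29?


IP:   11000000.01000000.00110001.00110111
Mask: 11111111.11111111.11111111.11111000
AND operation:
Net:  11000000.01000000.00110001.00110000
Network: 192.64.49.48/29


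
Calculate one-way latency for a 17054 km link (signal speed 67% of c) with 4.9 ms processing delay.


Speed = 0.67 * 3e5 km/s = 201000 km/s
Propagation delay = 17054 / 201000 = 0.0848 s = 84.8458 ms
Processing delay = 4.9 ms
Total one-way latency = 89.7458 ms


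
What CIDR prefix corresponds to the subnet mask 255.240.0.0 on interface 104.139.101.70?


Binary: 11111111.11110000.00000000.00000000
Count leading 1s
Prefix: /12


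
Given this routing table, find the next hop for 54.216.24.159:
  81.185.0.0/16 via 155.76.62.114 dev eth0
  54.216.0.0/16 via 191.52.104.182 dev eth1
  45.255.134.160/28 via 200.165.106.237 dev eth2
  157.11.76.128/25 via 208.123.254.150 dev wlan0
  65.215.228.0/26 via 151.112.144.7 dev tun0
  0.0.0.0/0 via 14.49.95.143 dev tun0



Longest prefix match for 54.216.24.159:
  /16 81.185.0.0: no
  /16 54.216.0.0: MATCH
  /28 45.255.134.160: no
  /25 157.11.76.128: no
  /26 65.215.228.0: no
  /0 0.0.0.0: MATCH
Selected: next-hop 191.52.104.182 via eth1 (matched /16)


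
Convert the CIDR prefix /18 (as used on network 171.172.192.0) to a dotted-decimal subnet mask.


/18 means 18 network bits, 14 host bits
Binary: 11111111111111111100000000000000
Mask: 255.255.192.0


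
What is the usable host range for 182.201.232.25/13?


Network: 182.200.0.0
Broadcast: 182.207.255.255
First usable = network + 1
Last usable = broadcast - 1
Range: 182.200.0.1 to 182.207.255.254


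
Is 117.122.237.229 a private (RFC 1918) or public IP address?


RFC 1918 private ranges:
  10.0.0.0/8 (10.0.0.0 - 10.255.255.255)
  172.16.0.0/12 (172.16.0.0 - 172.31.255.255)
  192.168.0.0/16 (192.168.0.0 - 192.168.255.255)
Public (not in any RFC 1918 range)


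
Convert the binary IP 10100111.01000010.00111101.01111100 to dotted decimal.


10100111 = 167
01000010 = 66
00111101 = 61
01111100 = 124
IP: 167.66.61.124


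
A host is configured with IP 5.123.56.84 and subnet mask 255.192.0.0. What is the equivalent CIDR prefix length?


Binary: 11111111.11000000.00000000.00000000
Count leading 1s
Prefix: /10


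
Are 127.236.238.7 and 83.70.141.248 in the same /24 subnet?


Mask: 255.255.255.0
127.236.238.7 AND mask = 127.236.238.0
83.70.141.248 AND mask = 83.70.141.0
No, different subnets (127.236.238.0 vs 83.70.141.0)


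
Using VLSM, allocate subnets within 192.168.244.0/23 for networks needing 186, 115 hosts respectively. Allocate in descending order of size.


186 hosts -> /24 (254 usable): 192.168.244.0/24
115 hosts -> /25 (126 usable): 192.168.245.0/25
Allocation: 192.168.244.0/24 (186 hosts, 254 usable); 192.168.245.0/25 (115 hosts, 126 usable)


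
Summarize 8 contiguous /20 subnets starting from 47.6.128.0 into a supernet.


Original prefix: /20
Number of subnets: 8 = 2^3
New prefix = 20 - 3 = 17
Supernet: 47.6.128.0/17


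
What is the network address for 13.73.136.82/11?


IP:   00001101.01001001.10001000.01010010
Mask: 11111111.11100000.00000000.00000000
AND operation:
Net:  00001101.01000000.00000000.00000000
Network: 13.64.0.0/11


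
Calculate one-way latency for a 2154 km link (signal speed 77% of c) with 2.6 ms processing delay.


Speed = 0.77 * 3e5 km/s = 231000 km/s
Propagation delay = 2154 / 231000 = 0.0093 s = 9.3247 ms
Processing delay = 2.6 ms
Total one-way latency = 11.9247 ms


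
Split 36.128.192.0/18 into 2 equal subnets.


New prefix = 18 + 1 = 19
Each subnet has 8192 addresses
  36.128.192.0/19
  36.128.224.0/19
Subnets: 36.128.192.0/19, 36.128.224.0/19


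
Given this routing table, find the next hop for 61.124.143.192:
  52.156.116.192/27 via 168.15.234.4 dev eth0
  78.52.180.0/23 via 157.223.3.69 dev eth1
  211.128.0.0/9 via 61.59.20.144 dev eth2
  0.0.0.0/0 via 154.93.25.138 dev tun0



Longest prefix match for 61.124.143.192:
  /27 52.156.116.192: no
  /23 78.52.180.0: no
  /9 211.128.0.0: no
  /0 0.0.0.0: MATCH
Selected: next-hop 154.93.25.138 via tun0 (matched /0)


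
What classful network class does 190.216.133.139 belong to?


First octet: 190
Binary: 10111110
10xxxxxx -> Class B (128-191)
Class B, default mask 255.255.0.0 (/16)


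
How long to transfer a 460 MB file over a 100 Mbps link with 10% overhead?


Effective throughput = 100 * (1 - 10/100) = 90 Mbps
File size in Mb = 460 * 8 = 3680 Mb
Time = 3680 / 90
Time = 40.8889 seconds


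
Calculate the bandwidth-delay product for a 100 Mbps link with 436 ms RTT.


BDP = bandwidth * RTT
= 100 Mbps * 436 ms
= 100 * 1e6 * 436 / 1000 bits
= 43600000 bits
= 5450000 bytes
= 5322.2656 KB
BDP = 43600000 bits (5450000 bytes)


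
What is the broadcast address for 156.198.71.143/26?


Network: 156.198.71.128/26
Host bits = 6
Set all host bits to 1:
Broadcast: 156.198.71.191


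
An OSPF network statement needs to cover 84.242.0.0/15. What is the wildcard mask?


Subnet mask: 255.254.0.0
Wildcard = 255.255.255.255 - subnet mask
255 - 255 = 0
255 - 254 = 1
255 - 0 = 255
255 - 0 = 255
Wildcard: 0.1.255.255


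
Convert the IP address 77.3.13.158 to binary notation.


77 = 01001101
3 = 00000011
13 = 00001101
158 = 10011110
Binary: 01001101.00000011.00001101.10011110


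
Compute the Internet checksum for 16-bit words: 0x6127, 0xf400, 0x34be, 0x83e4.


Sum all words (with carry folding):
+ 0x6127 = 0x6127
+ 0xf400 = 0x5528
+ 0x34be = 0x89e6
+ 0x83e4 = 0x0dcb
One's complement: ~0x0dcb
Checksum = 0xf234


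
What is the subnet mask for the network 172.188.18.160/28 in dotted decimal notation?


/28 means 28 network bits, 4 host bits
Binary: 11111111111111111111111111110000
Mask: 255.255.255.240


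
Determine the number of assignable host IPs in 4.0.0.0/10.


Host bits = 32 - 10 = 22
Total addresses = 2^22 = 4194304
Usable = total - 2 (network and broadcast)
Usable hosts: 4194302


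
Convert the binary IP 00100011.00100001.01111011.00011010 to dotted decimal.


00100011 = 35
00100001 = 33
01111011 = 123
00011010 = 26
IP: 35.33.123.26


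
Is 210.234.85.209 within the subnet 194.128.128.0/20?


Subnet network: 194.128.128.0
Test IP AND mask: 210.234.80.0
No, 210.234.85.209 is not in 194.128.128.0/20


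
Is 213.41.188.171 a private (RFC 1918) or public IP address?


RFC 1918 private ranges:
  10.0.0.0/8 (10.0.0.0 - 10.255.255.255)
  172.16.0.0/12 (172.16.0.0 - 172.31.255.255)
  192.168.0.0/16 (192.168.0.0 - 192.168.255.255)
Public (not in any RFC 1918 range)


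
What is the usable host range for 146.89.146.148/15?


Network: 146.88.0.0
Broadcast: 146.89.255.255
First usable = network + 1
Last usable = broadcast - 1
Range: 146.88.0.1 to 146.89.255.254


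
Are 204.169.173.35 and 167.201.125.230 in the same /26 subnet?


Mask: 255.255.255.192
204.169.173.35 AND mask = 204.169.173.0
167.201.125.230 AND mask = 167.201.125.192
No, different subnets (204.169.173.0 vs 167.201.125.192)


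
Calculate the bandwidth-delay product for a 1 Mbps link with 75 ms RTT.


BDP = bandwidth * RTT
= 1 Mbps * 75 ms
= 1 * 1e6 * 75 / 1000 bits
= 75000 bits
= 9375 bytes
= 9.1553 KB
BDP = 75000 bits (9375 bytes)


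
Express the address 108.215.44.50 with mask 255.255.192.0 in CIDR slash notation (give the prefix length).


Binary: 11111111.11111111.11000000.00000000
Count leading 1s
Prefix: /18


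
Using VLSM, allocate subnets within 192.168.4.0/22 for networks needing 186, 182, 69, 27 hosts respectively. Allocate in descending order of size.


186 hosts -> /24 (254 usable): 192.168.4.0/24
182 hosts -> /24 (254 usable): 192.168.5.0/24
69 hosts -> /25 (126 usable): 192.168.6.0/25
27 hosts -> /27 (30 usable): 192.168.6.128/27
Allocation: 192.168.4.0/24 (186 hosts, 254 usable); 192.168.5.0/24 (182 hosts, 254 usable); 192.168.6.0/25 (69 hosts, 126 usable); 192.168.6.128/27 (27 hosts, 30 usable)


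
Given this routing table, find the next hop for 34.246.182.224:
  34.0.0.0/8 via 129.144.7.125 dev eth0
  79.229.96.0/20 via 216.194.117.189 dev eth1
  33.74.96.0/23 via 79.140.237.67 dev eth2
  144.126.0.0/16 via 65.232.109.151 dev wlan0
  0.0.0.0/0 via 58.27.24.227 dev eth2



Longest prefix match for 34.246.182.224:
  /8 34.0.0.0: MATCH
  /20 79.229.96.0: no
  /23 33.74.96.0: no
  /16 144.126.0.0: no
  /0 0.0.0.0: MATCH
Selected: next-hop 129.144.7.125 via eth0 (matched /8)


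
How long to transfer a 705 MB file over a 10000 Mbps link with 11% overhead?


Effective throughput = 10000 * (1 - 11/100) = 8900 Mbps
File size in Mb = 705 * 8 = 5640 Mb
Time = 5640 / 8900
Time = 0.6337 seconds


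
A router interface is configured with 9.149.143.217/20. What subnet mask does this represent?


/20 means 20 network bits, 12 host bits
Binary: 11111111111111111111000000000000
Mask: 255.255.240.0


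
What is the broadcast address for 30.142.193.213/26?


Network: 30.142.193.192/26
Host bits = 6
Set all host bits to 1:
Broadcast: 30.142.193.255


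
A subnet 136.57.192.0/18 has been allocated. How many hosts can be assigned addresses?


Host bits = 32 - 18 = 14
Total addresses = 2^14 = 16384
Usable = total - 2 (network and broadcast)
Usable hosts: 16382


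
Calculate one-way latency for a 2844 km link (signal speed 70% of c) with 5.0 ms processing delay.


Speed = 0.7 * 3e5 km/s = 210000 km/s
Propagation delay = 2844 / 210000 = 0.0135 s = 13.5429 ms
Processing delay = 5.0 ms
Total one-way latency = 18.5429 ms


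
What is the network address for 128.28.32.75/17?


IP:   10000000.00011100.00100000.01001011
Mask: 11111111.11111111.10000000.00000000
AND operation:
Net:  10000000.00011100.00000000.00000000
Network: 128.28.0.0/17


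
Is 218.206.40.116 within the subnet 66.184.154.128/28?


Subnet network: 66.184.154.128
Test IP AND mask: 218.206.40.112
No, 218.206.40.116 is not in 66.184.154.128/28


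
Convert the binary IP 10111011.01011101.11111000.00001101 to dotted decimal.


10111011 = 187
01011101 = 93
11111000 = 248
00001101 = 13
IP: 187.93.248.13


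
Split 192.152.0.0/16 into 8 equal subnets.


New prefix = 16 + 3 = 19
Each subnet has 8192 addresses
  192.152.0.0/19
  192.152.32.0/19
  192.152.64.0/19
  192.152.96.0/19
  192.152.128.0/19
  192.152.160.0/19
  192.152.192.0/19
  192.152.224.0/19
Subnets: 192.152.0.0/19, 192.152.32.0/19, 192.152.64.0/19, 192.152.96.0/19, 192.152.128.0/19, 192.152.160.0/19, 192.152.192.0/19, 192.152.224.0/19


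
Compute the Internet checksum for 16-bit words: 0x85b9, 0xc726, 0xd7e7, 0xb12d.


Sum all words (with carry folding):
+ 0x85b9 = 0x85b9
+ 0xc726 = 0x4ce0
+ 0xd7e7 = 0x24c8
+ 0xb12d = 0xd5f5
One's complement: ~0xd5f5
Checksum = 0x2a0a


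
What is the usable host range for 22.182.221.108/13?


Network: 22.176.0.0
Broadcast: 22.183.255.255
First usable = network + 1
Last usable = broadcast - 1
Range: 22.176.0.1 to 22.183.255.254


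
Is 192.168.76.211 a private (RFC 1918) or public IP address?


RFC 1918 private ranges:
  10.0.0.0/8 (10.0.0.0 - 10.255.255.255)
  172.16.0.0/12 (172.16.0.0 - 172.31.255.255)
  192.168.0.0/16 (192.168.0.0 - 192.168.255.255)
Private (in 192.168.0.0/16)


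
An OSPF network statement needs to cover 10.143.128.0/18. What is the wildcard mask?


Subnet mask: 255.255.192.0
Wildcard = 255.255.255.255 - subnet mask
255 - 255 = 0
255 - 255 = 0
255 - 192 = 63
255 - 0 = 255
Wildcard: 0.0.63.255


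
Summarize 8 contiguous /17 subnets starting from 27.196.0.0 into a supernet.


Original prefix: /17
Number of subnets: 8 = 2^3
New prefix = 17 - 3 = 14
Supernet: 27.196.0.0/14


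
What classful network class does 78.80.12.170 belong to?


First octet: 78
Binary: 01001110
0xxxxxxx -> Class A (1-126)
Class A, default mask 255.0.0.0 (/8)


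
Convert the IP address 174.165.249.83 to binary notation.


174 = 10101110
165 = 10100101
249 = 11111001
83 = 01010011
Binary: 10101110.10100101.11111001.01010011


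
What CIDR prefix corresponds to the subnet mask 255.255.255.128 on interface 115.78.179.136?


Binary: 11111111.11111111.11111111.10000000
Count leading 1s
Prefix: /25


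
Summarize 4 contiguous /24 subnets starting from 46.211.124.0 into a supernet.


Original prefix: /24
Number of subnets: 4 = 2^2
New prefix = 24 - 2 = 22
Supernet: 46.211.124.0/22


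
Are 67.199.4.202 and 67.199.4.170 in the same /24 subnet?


Mask: 255.255.255.0
67.199.4.202 AND mask = 67.199.4.0
67.199.4.170 AND mask = 67.199.4.0
Yes, same subnet (67.199.4.0)


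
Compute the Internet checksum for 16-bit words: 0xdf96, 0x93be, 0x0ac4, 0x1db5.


Sum all words (with carry folding):
+ 0xdf96 = 0xdf96
+ 0x93be = 0x7355
+ 0x0ac4 = 0x7e19
+ 0x1db5 = 0x9bce
One's complement: ~0x9bce
Checksum = 0x6431


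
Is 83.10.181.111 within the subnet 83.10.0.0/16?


Subnet network: 83.10.0.0
Test IP AND mask: 83.10.0.0
Yes, 83.10.181.111 is in 83.10.0.0/16


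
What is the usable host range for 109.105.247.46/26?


Network: 109.105.247.0
Broadcast: 109.105.247.63
First usable = network + 1
Last usable = broadcast - 1
Range: 109.105.247.1 to 109.105.247.62


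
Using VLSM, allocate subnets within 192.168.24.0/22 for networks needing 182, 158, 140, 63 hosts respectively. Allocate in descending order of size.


182 hosts -> /24 (254 usable): 192.168.24.0/24
158 hosts -> /24 (254 usable): 192.168.25.0/24
140 hosts -> /24 (254 usable): 192.168.26.0/24
63 hosts -> /25 (126 usable): 192.168.27.0/25
Allocation: 192.168.24.0/24 (182 hosts, 254 usable); 192.168.25.0/24 (158 hosts, 254 usable); 192.168.26.0/24 (140 hosts, 254 usable); 192.168.27.0/25 (63 hosts, 126 usable)


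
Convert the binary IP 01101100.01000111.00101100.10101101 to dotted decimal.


01101100 = 108
01000111 = 71
00101100 = 44
10101101 = 173
IP: 108.71.44.173


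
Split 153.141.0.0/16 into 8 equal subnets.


New prefix = 16 + 3 = 19
Each subnet has 8192 addresses
  153.141.0.0/19
  153.141.32.0/19
  153.141.64.0/19
  153.141.96.0/19
  153.141.128.0/19
  153.141.160.0/19
  153.141.192.0/19
  153.141.224.0/19
Subnets: 153.141.0.0/19, 153.141.32.0/19, 153.141.64.0/19, 153.141.96.0/19, 153.141.128.0/19, 153.141.160.0/19, 153.141.192.0/19, 153.141.224.0/19


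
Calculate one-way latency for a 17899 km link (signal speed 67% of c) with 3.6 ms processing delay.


Speed = 0.67 * 3e5 km/s = 201000 km/s
Propagation delay = 17899 / 201000 = 0.089 s = 89.0498 ms
Processing delay = 3.6 ms
Total one-way latency = 92.6498 ms


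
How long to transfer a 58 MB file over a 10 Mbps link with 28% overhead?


Effective throughput = 10 * (1 - 28/100) = 7.2 Mbps
File size in Mb = 58 * 8 = 464 Mb
Time = 464 / 7.2
Time = 64.4444 seconds


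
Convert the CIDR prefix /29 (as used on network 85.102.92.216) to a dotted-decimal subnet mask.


/29 means 29 network bits, 3 host bits
Binary: 11111111111111111111111111111000
Mask: 255.255.255.248


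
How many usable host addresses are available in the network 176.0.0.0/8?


Host bits = 32 - 8 = 24
Total addresses = 2^24 = 16777216
Usable = total - 2 (network and broadcast)
Usable hosts: 16777214


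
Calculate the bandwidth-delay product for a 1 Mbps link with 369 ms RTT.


BDP = bandwidth * RTT
= 1 Mbps * 369 ms
= 1 * 1e6 * 369 / 1000 bits
= 369000 bits
= 46125 bytes
= 45.0439 KB
BDP = 369000 bits (46125 bytes)


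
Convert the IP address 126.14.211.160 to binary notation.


126 = 01111110
14 = 00001110
211 = 11010011
160 = 10100000
Binary: 01111110.00001110.11010011.10100000


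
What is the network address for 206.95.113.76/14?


IP:   11001110.01011111.01110001.01001100
Mask: 11111111.11111100.00000000.00000000
AND operation:
Net:  11001110.01011100.00000000.00000000
Network: 206.92.0.0/14


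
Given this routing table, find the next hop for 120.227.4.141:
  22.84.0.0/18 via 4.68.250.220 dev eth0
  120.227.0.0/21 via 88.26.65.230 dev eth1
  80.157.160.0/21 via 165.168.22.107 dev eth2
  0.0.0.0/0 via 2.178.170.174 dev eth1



Longest prefix match for 120.227.4.141:
  /18 22.84.0.0: no
  /21 120.227.0.0: MATCH
  /21 80.157.160.0: no
  /0 0.0.0.0: MATCH
Selected: next-hop 88.26.65.230 via eth1 (matched /21)


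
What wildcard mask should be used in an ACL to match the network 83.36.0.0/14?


Subnet mask: 255.252.0.0
Wildcard = 255.255.255.255 - subnet mask
255 - 255 = 0
255 - 252 = 3
255 - 0 = 255
255 - 0 = 255
Wildcard: 0.3.255.255


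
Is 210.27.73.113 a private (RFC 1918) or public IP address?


RFC 1918 private ranges:
  10.0.0.0/8 (10.0.0.0 - 10.255.255.255)
  172.16.0.0/12 (172.16.0.0 - 172.31.255.255)
  192.168.0.0/16 (192.168.0.0 - 192.168.255.255)
Public (not in any RFC 1918 range)


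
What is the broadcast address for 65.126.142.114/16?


Network: 65.126.0.0/16
Host bits = 16
Set all host bits to 1:
Broadcast: 65.126.255.255


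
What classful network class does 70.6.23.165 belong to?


First octet: 70
Binary: 01000110
0xxxxxxx -> Class A (1-126)
Class A, default mask 255.0.0.0 (/8)


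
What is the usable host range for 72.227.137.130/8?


Network: 72.0.0.0
Broadcast: 72.255.255.255
First usable = network + 1
Last usable = broadcast - 1
Range: 72.0.0.1 to 72.255.255.254


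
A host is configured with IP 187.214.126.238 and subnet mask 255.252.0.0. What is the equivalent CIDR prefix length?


Binary: 11111111.11111100.00000000.00000000
Count leading 1s
Prefix: /14


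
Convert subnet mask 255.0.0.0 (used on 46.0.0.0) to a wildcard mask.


Subnet mask: 255.0.0.0
Wildcard = 255.255.255.255 - subnet mask
255 - 255 = 0
255 - 0 = 255
255 - 0 = 255
255 - 0 = 255
Wildcard: 0.255.255.255


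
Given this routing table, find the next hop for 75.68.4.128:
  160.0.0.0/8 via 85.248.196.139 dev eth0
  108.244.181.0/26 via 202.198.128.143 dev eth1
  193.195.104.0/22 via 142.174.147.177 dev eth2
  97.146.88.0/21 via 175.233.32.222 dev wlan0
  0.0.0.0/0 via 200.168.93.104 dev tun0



Longest prefix match for 75.68.4.128:
  /8 160.0.0.0: no
  /26 108.244.181.0: no
  /22 193.195.104.0: no
  /21 97.146.88.0: no
  /0 0.0.0.0: MATCH
Selected: next-hop 200.168.93.104 via tun0 (matched /0)


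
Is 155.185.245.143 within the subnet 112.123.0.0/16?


Subnet network: 112.123.0.0
Test IP AND mask: 155.185.0.0
No, 155.185.245.143 is not in 112.123.0.0/16


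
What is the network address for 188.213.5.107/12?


IP:   10111100.11010101.00000101.01101011
Mask: 11111111.11110000.00000000.00000000
AND operation:
Net:  10111100.11010000.00000000.00000000
Network: 188.208.0.0/12


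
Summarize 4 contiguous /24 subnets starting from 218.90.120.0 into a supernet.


Original prefix: /24
Number of subnets: 4 = 2^2
New prefix = 24 - 2 = 22
Supernet: 218.90.120.0/22


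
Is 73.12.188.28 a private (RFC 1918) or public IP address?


RFC 1918 private ranges:
  10.0.0.0/8 (10.0.0.0 - 10.255.255.255)
  172.16.0.0/12 (172.16.0.0 - 172.31.255.255)
  192.168.0.0/16 (192.168.0.0 - 192.168.255.255)
Public (not in any RFC 1918 range)


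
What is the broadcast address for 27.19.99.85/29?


Network: 27.19.99.80/29
Host bits = 3
Set all host bits to 1:
Broadcast: 27.19.99.87


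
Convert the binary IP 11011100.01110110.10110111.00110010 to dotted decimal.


11011100 = 220
01110110 = 118
10110111 = 183
00110010 = 50
IP: 220.118.183.50


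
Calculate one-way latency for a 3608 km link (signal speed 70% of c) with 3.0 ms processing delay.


Speed = 0.7 * 3e5 km/s = 210000 km/s
Propagation delay = 3608 / 210000 = 0.0172 s = 17.181 ms
Processing delay = 3.0 ms
Total one-way latency = 20.181 ms


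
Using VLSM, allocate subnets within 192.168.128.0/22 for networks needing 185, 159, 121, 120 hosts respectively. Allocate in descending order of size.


185 hosts -> /24 (254 usable): 192.168.128.0/24
159 hosts -> /24 (254 usable): 192.168.129.0/24
121 hosts -> /25 (126 usable): 192.168.130.0/25
120 hosts -> /25 (126 usable): 192.168.130.128/25
Allocation: 192.168.128.0/24 (185 hosts, 254 usable); 192.168.129.0/24 (159 hosts, 254 usable); 192.168.130.0/25 (121 hosts, 126 usable); 192.168.130.128/25 (120 hosts, 126 usable)


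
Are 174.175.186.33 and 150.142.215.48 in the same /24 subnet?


Mask: 255.255.255.0
174.175.186.33 AND mask = 174.175.186.0
150.142.215.48 AND mask = 150.142.215.0
No, different subnets (174.175.186.0 vs 150.142.215.0)


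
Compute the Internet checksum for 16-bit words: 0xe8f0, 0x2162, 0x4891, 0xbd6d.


Sum all words (with carry folding):
+ 0xe8f0 = 0xe8f0
+ 0x2162 = 0x0a53
+ 0x4891 = 0x52e4
+ 0xbd6d = 0x1052
One's complement: ~0x1052
Checksum = 0xefad


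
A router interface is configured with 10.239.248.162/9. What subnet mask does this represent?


/9 means 9 network bits, 23 host bits
Binary: 11111111100000000000000000000000
Mask: 255.128.0.0


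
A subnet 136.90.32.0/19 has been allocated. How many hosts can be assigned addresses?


Host bits = 32 - 19 = 13
Total addresses = 2^13 = 8192
Usable = total - 2 (network and broadcast)
Usable hosts: 8190


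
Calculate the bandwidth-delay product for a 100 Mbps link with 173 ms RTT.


BDP = bandwidth * RTT
= 100 Mbps * 173 ms
= 100 * 1e6 * 173 / 1000 bits
= 17300000 bits
= 2162500 bytes
= 2111.8164 KB
BDP = 17300000 bits (2162500 bytes)


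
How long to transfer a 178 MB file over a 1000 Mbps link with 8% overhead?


Effective throughput = 1000 * (1 - 8/100) = 920 Mbps
File size in Mb = 178 * 8 = 1424 Mb
Time = 1424 / 920
Time = 1.5478 seconds


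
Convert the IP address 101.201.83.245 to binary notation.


101 = 01100101
201 = 11001001
83 = 01010011
245 = 11110101
Binary: 01100101.11001001.01010011.11110101


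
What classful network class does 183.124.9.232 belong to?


First octet: 183
Binary: 10110111
10xxxxxx -> Class B (128-191)
Class B, default mask 255.255.0.0 (/16)


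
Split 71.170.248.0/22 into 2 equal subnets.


New prefix = 22 + 1 = 23
Each subnet has 512 addresses
  71.170.248.0/23
  71.170.250.0/23
Subnets: 71.170.248.0/23, 71.170.250.0/23


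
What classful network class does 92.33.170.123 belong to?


First octet: 92
Binary: 01011100
0xxxxxxx -> Class A (1-126)
Class A, default mask 255.0.0.0 (/8)


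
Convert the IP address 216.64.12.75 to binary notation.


216 = 11011000
64 = 01000000
12 = 00001100
75 = 01001011
Binary: 11011000.01000000.00001100.01001011


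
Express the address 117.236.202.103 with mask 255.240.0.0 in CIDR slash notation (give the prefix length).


Binary: 11111111.11110000.00000000.00000000
Count leading 1s
Prefix: /12


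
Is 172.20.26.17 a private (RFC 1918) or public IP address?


RFC 1918 private ranges:
  10.0.0.0/8 (10.0.0.0 - 10.255.255.255)
  172.16.0.0/12 (172.16.0.0 - 172.31.255.255)
  192.168.0.0/16 (192.168.0.0 - 192.168.255.255)
Private (in 172.16.0.0/12)


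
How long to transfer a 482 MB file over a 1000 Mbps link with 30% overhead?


Effective throughput = 1000 * (1 - 30/100) = 700 Mbps
File size in Mb = 482 * 8 = 3856 Mb
Time = 3856 / 700
Time = 5.5086 seconds


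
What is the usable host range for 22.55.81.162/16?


Network: 22.55.0.0
Broadcast: 22.55.255.255
First usable = network + 1
Last usable = broadcast - 1
Range: 22.55.0.1 to 22.55.255.254


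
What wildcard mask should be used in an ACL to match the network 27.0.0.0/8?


Subnet mask: 255.0.0.0
Wildcard = 255.255.255.255 - subnet mask
255 - 255 = 0
255 - 0 = 255
255 - 0 = 255
255 - 0 = 255
Wildcard: 0.255.255.255


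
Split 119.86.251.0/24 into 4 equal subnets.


New prefix = 24 + 2 = 26
Each subnet has 64 addresses
  119.86.251.0/26
  119.86.251.64/26
  119.86.251.128/26
  119.86.251.192/26
Subnets: 119.86.251.0/26, 119.86.251.64/26, 119.86.251.128/26, 119.86.251.192/26


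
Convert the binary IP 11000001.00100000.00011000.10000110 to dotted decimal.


11000001 = 193
00100000 = 32
00011000 = 24
10000110 = 134
IP: 193.32.24.134


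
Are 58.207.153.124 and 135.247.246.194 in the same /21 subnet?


Mask: 255.255.248.0
58.207.153.124 AND mask = 58.207.152.0
135.247.246.194 AND mask = 135.247.240.0
No, different subnets (58.207.152.0 vs 135.247.240.0)


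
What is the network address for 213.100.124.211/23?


IP:   11010101.01100100.01111100.11010011
Mask: 11111111.11111111.11111110.00000000
AND operation:
Net:  11010101.01100100.01111100.00000000
Network: 213.100.124.0/23


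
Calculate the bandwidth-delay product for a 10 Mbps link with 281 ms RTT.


BDP = bandwidth * RTT
= 10 Mbps * 281 ms
= 10 * 1e6 * 281 / 1000 bits
= 2810000 bits
= 351250 bytes
= 343.0176 KB
BDP = 2810000 bits (351250 bytes)


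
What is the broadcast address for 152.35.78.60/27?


Network: 152.35.78.32/27
Host bits = 5
Set all host bits to 1:
Broadcast: 152.35.78.63


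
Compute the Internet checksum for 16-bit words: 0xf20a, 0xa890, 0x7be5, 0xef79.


Sum all words (with carry folding):
+ 0xf20a = 0xf20a
+ 0xa890 = 0x9a9b
+ 0x7be5 = 0x1681
+ 0xef79 = 0x05fb
One's complement: ~0x05fb
Checksum = 0xfa04


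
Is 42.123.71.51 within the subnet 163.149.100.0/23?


Subnet network: 163.149.100.0
Test IP AND mask: 42.123.70.0
No, 42.123.71.51 is not in 163.149.100.0/23


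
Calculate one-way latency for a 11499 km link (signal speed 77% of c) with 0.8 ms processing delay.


Speed = 0.77 * 3e5 km/s = 231000 km/s
Propagation delay = 11499 / 231000 = 0.0498 s = 49.7792 ms
Processing delay = 0.8 ms
Total one-way latency = 50.5792 ms


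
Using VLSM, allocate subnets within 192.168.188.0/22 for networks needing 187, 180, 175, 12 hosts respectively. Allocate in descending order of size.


187 hosts -> /24 (254 usable): 192.168.188.0/24
180 hosts -> /24 (254 usable): 192.168.189.0/24
175 hosts -> /24 (254 usable): 192.168.190.0/24
12 hosts -> /28 (14 usable): 192.168.191.0/28
Allocation: 192.168.188.0/24 (187 hosts, 254 usable); 192.168.189.0/24 (180 hosts, 254 usable); 192.168.190.0/24 (175 hosts, 254 usable); 192.168.191.0/28 (12 hosts, 14 usable)


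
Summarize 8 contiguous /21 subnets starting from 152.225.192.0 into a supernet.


Original prefix: /21
Number of subnets: 8 = 2^3
New prefix = 21 - 3 = 18
Supernet: 152.225.192.0/18


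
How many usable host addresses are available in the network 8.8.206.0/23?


Host bits = 32 - 23 = 9
Total addresses = 2^9 = 512
Usable = total - 2 (network and broadcast)
Usable hosts: 510


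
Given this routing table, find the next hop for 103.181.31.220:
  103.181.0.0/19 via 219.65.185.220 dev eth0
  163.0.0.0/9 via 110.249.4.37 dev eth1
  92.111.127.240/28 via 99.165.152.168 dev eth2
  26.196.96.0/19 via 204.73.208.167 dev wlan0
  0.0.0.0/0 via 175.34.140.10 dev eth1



Longest prefix match for 103.181.31.220:
  /19 103.181.0.0: MATCH
  /9 163.0.0.0: no
  /28 92.111.127.240: no
  /19 26.196.96.0: no
  /0 0.0.0.0: MATCH
Selected: next-hop 219.65.185.220 via eth0 (matched /19)


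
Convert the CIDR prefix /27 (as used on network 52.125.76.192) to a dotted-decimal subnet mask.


/27 means 27 network bits, 5 host bits
Binary: 11111111111111111111111111100000
Mask: 255.255.255.224


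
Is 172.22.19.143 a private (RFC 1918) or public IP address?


RFC 1918 private ranges:
  10.0.0.0/8 (10.0.0.0 - 10.255.255.255)
  172.16.0.0/12 (172.16.0.0 - 172.31.255.255)
  192.168.0.0/16 (192.168.0.0 - 192.168.255.255)
Private (in 172.16.0.0/12)


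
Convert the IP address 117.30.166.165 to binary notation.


117 = 01110101
30 = 00011110
166 = 10100110
165 = 10100101
Binary: 01110101.00011110.10100110.10100101


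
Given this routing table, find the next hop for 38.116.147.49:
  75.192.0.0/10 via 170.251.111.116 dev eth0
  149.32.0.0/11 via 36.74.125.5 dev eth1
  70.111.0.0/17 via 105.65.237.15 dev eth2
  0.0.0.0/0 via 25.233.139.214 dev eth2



Longest prefix match for 38.116.147.49:
  /10 75.192.0.0: no
  /11 149.32.0.0: no
  /17 70.111.0.0: no
  /0 0.0.0.0: MATCH
Selected: next-hop 25.233.139.214 via eth2 (matched /0)


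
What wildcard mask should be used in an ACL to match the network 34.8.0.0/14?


Subnet mask: 255.252.0.0
Wildcard = 255.255.255.255 - subnet mask
255 - 255 = 0
255 - 252 = 3
255 - 0 = 255
255 - 0 = 255
Wildcard: 0.3.255.255


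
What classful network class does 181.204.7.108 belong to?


First octet: 181
Binary: 10110101
10xxxxxx -> Class B (128-191)
Class B, default mask 255.255.0.0 (/16)


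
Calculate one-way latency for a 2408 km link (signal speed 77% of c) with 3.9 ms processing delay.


Speed = 0.77 * 3e5 km/s = 231000 km/s
Propagation delay = 2408 / 231000 = 0.0104 s = 10.4242 ms
Processing delay = 3.9 ms
Total one-way latency = 14.3242 ms
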